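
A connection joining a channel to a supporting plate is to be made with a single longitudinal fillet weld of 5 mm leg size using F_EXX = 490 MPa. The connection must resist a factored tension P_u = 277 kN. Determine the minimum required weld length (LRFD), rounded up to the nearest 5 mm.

L = 360 mm

Throat t_e = 0.707 × 5 = 3.535 mm.
φr_n = 0.75 × 0.6 × 490 × 3.535 × 10⁻³ = 0.7795 kN/mm.
L_req = P_u / φr_n = 277 / 0.7795 = 355.4 mm total.
Round up → use L = 360 mm.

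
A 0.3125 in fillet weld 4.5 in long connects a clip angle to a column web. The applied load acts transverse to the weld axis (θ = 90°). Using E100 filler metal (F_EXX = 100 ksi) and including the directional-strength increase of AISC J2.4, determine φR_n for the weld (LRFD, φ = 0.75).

t_e = 0.707 × 0.3125 = 0.2209 in; A_we = 0.2209 × 4.5 = 0.9942 in².
Directional factor: 1.0 + 0.5 sin^1.5(90°) = 1.5.
F_nw = 0.6 × 100 × 1.5 = 90 ksi.
φR_n = 0.75 × 90 × 0.9942 = 67.11 kip.

φR_n ≈ 67.1 kip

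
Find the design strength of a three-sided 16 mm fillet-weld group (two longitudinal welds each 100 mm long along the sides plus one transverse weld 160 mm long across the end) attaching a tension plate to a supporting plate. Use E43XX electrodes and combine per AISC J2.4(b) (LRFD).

E43XX → F_EXX = 430 MPa.
t_e = 0.707 × 16 = 11.31 mm.
R_nwl = 0.6 × 430 × 11.31 × 200 × 10⁻³ = 583.7 kN (longitudinal, 2 welds).
R_nwt = 0.6 × 430 × 11.31 × 160 × 10⁻³ = 467 kN (transverse, base value).
(i) R_nwl + R_nwt = 1051 kN; (ii) 0.85 R_nwl + 1.5 R_nwt = 1197 kN.
R_n = max = 1197 kN [governs: (ii)]; φR_n = 897.4 kN.

φR_n ≈ 897 kN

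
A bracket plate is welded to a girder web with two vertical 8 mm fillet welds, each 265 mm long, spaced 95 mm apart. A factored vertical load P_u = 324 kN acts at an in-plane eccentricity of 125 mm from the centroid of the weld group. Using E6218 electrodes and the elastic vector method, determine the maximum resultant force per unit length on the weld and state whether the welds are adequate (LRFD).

f_max ≈ 1640 N/mm; NOT adequate

E62XX → F_EXX = 620 MPa.
Total weld length L_w = 530 mm. Treat welds as unit-width lines.
Polar moment about centroid: J = 2[d³/12 + d(b/2)²] = 2[265³/12 + 265×47.5²] = 4297000 mm³.
Direct shear f_v = P/L_w = 324×10³ / 530 = 611.3 N/mm (vertical).
Torsion M = P·e = 324×10³ × 125 = 40500000 N·mm.
Critical point at (x, y) = (47.5, 132.5) from centroid. f_tx = M·y/J = 1249 N/mm; f_ty = M·x/J = 447.7 N/mm.
Resultant f_max = √[f_tx² + (f_v + f_ty)²] = √[1249² + (611.3 + 447.7)²] = 1637 N/mm.
Capacity per unit length: φr_n = 0.75 × 0.6 × 620 × (0.707 × 8) = 1578 N/mm.
1637 > 1578 → NOT adequate.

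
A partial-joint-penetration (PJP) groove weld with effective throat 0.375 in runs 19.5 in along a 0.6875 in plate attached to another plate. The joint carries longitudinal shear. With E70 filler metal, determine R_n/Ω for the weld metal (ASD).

E70XX → F_EXX = 70 ksi.
Effective throat (given) t_e = 0.375 in.
A_we = 0.375 × 19.5 = 7.312 in².
F_nw = 0.6 F_EXX = 42 ksi.
R_n/Ω = (42 × 7.312) / 2.0 = 153.6 kips.

R_n/Ω ≈ 154 kips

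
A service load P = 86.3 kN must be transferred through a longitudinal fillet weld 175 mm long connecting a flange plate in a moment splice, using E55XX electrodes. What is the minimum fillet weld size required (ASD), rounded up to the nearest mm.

E55XX → F_EXX = 550 MPa.
Total weld length L = 175 mm.
Required throat t_e = P × Ω / (0.6 F_EXX × L) = 86.3 × 2.0 / (0.6 × 550 × 175 × 10⁻³) = 2.989 mm.
Required leg w = t_e / 0.707 = 4.227 mm → use 5 mm.

w = 5 mm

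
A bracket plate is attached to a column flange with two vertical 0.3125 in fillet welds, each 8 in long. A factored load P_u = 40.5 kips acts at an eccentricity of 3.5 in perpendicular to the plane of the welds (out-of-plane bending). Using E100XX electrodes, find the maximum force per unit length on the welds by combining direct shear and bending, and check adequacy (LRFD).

f_max ≈ 7.11 kip/in; adequate

E100XX → F_EXX = 100 ksi.
L_w = 2 × 8 = 16 in; section modulus (unit throat) S = 2 × L²/6 = 21.33 in².
Direct shear f_v = P/L_w = 40.5/16 = 2.531 kip/in.
Moment M = P × e = 40.5 × 3.5 = 141.75 kip·in; bending f_b = M/S = 6.645 kip/in.
f_max = √(f_v² + f_b²) = √(2.531² + 6.645²) = 7.11 kip/in.
φr_n = 0.75 × 0.6 × 100 × (0.707 × 0.3125) = 9.942 kip/in → adequate.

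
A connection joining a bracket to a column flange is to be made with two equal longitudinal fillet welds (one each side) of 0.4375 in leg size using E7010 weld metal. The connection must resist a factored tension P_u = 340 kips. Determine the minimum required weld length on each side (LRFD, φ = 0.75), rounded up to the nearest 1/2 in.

E70XX → F_EXX = 70 ksi.
Throat t_e = 0.707 × 0.4375 = 0.3093 in.
φr_n = 0.75 × 0.6 × 70 × 0.3093 = 9.743 kips/in.
L_req = P_u / φr_n = 340 / 9.743 = 34.9 in total.
Per side: 34.9 / 2 = 17.45 in.
Round up → use L = 17.5 in on each side.

L = 17.5 in on each side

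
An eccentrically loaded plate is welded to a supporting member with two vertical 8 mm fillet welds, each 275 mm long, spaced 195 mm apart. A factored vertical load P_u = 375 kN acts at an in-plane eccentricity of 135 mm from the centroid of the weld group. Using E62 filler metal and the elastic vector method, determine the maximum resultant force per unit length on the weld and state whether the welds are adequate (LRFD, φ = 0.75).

f_max ≈ 1480 N/mm; adequate

E62XX → F_EXX = 620 MPa.
Total weld length L_w = 550 mm. Treat welds as unit-width lines.
Polar moment about centroid: J = 2[d³/12 + d(b/2)²] = 2[275³/12 + 275×97.5²] = 8695000 mm³.
Direct shear f_v = P/L_w = 375×10³ / 550 = 681.8 N/mm (vertical).
Torsion M = P·e = 375×10³ × 135 = 50625000 N·mm.
Critical point at (x, y) = (97.5, 137.5) from centroid. f_tx = M·y/J = 800.6 N/mm; f_ty = M·x/J = 567.7 N/mm.
Resultant f_max = √[f_tx² + (f_v + f_ty)²] = √[800.6² + (681.8 + 567.7)²] = 1484 N/mm.
Capacity per unit length: φr_n = 0.75 × 0.6 × 620 × (0.707 × 8) = 1578 N/mm.
1484 ≤ 1578 → adequate.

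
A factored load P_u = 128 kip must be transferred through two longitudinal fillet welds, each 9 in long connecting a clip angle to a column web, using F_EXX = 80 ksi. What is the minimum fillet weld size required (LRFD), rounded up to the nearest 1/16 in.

w = 5/16 in

Total weld length L = 18 in.
Required throat t_e = P_u / (φ × 0.6 F_EXX × L) = 128 / (0.75 × 0.6 × 80 × 18) = 0.1975 in.
Required leg w = t_e / 0.707 = 0.2794 in → use 5/16 in.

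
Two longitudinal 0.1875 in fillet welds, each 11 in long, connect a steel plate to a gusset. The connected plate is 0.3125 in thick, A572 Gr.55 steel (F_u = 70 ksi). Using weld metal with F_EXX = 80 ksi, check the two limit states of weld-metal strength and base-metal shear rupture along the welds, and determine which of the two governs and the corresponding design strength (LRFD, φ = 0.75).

φR_n ≈ 105 kip (weld metal governs)

t_e = 0.707 × 0.1875 = 0.1326 in; L = 22 in.
Weld metal: φR_n = 0.75 × 0.6 × 80 × 0.1326 × 22 = 105 kip.
Base metal (shear rupture): φR_n = 0.75 × 0.6 × 70 × 0.3125 × 22 = 216.6 kip.
Governing: weld metal.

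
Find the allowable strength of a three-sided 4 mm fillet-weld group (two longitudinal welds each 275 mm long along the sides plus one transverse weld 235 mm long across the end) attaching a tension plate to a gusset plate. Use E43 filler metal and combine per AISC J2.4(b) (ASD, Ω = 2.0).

R_n/Ω ≈ 299 kN

E43XX → F_EXX = 430 MPa.
t_e = 0.707 × 4 = 2.828 mm.
R_nwl = 0.6 × 430 × 2.828 × 550 × 10⁻³ = 401.3 kN (longitudinal, 2 welds).
R_nwt = 0.6 × 430 × 2.828 × 235 × 10⁻³ = 171.5 kN (transverse, base value).
(i) R_nwl + R_nwt = 572.8 kN; (ii) 0.85 R_nwl + 1.5 R_nwt = 598.3 kN.
R_n = max = 598.3 kN [governs: (ii)]; R_n/Ω = 299.1 kN.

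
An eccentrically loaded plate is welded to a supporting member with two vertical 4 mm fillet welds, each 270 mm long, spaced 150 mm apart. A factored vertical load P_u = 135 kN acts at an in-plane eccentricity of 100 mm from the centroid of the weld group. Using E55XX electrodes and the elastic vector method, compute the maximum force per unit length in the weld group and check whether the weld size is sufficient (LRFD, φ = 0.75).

f_max ≈ 502 N/mm; adequate

E55XX → F_EXX = 550 MPa.
Total weld length L_w = 540 mm. Treat welds as unit-width lines.
Polar moment about centroid: J = 2[d³/12 + d(b/2)²] = 2[270³/12 + 270×75²] = 6318000 mm³.
Direct shear f_v = P/L_w = 135×10³ / 540 = 250 N/mm (vertical).
Torsion M = P·e = 135×10³ × 100 = 13500000 N·mm.
Critical point at (x, y) = (75, 135) from centroid. f_tx = M·y/J = 288.5 N/mm; f_ty = M·x/J = 160.3 N/mm.
Resultant f_max = √[f_tx² + (f_v + f_ty)²] = √[288.5² + (250 + 160.3)²] = 501.5 N/mm.
Capacity per unit length: φr_n = 0.75 × 0.6 × 550 × (0.707 × 4) = 699.9 N/mm.
501.5 ≤ 699.9 → adequate.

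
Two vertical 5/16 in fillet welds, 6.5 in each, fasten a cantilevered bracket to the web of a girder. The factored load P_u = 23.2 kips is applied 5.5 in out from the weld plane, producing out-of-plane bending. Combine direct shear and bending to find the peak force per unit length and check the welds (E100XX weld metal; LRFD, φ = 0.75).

E100XX → F_EXX = 100 ksi.
L_w = 2 × 6.5 = 13 in; section modulus (unit throat) S = 2 × L²/6 = 14.08 in².
Direct shear f_v = P/L_w = 23.2/13 = 1.785 kip/in.
Moment M = P × e = 23.2 × 5.5 = 127.6 kip·in; bending f_b = M/S = 9.06 kip/in.
f_max = √(f_v² + f_b²) = √(1.785² + 9.06²) = 9.234 kip/in.
φr_n = 0.75 × 0.6 × 100 × (0.707 × 0.3125) = 9.942 kip/in → adequate.

f_max ≈ 9.23 kip/in; adequate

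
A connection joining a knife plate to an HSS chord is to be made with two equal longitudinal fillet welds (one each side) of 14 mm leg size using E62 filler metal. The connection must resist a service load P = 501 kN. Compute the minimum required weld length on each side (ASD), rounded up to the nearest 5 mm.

E62XX → F_EXX = 620 MPa.
Throat t_e = 0.707 × 14 = 9.898 mm.
r_n/Ω = (0.6 × 620 × 9.898) / 2.0 = 1841 N/mm = 1.841 kN/mm.
L_req = P / (r_n/Ω) = 501 / 1.841 = 272.1 mm total.
Per side: 272.1 / 2 = 136.1 mm.
Round up → use L = 140 mm on each side.

L = 140 mm on each side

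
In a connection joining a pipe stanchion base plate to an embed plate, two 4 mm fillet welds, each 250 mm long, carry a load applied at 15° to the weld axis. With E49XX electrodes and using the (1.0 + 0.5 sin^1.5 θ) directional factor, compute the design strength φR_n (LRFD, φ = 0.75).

E49XX → F_EXX = 490 MPa.
t_e = 0.707 × 4 = 2.828 mm; A_we = 2.828 × 500 = 1414 mm².
Directional factor: 1.0 + 0.5 sin^1.5(15°) = 1.066.
F_nw = 0.6 × 490 × 1.066 = 313.4 MPa.
φR_n = 0.75 × 313.4 × 1414 × 10⁻³ = 332.3 kN.

φR_n ≈ 332 kN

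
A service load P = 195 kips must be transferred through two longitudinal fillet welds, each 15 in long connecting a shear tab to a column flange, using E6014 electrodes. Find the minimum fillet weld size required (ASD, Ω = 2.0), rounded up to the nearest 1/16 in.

w = 9/16 in

E60XX → F_EXX = 60 ksi.
Total weld length L = 30 in.
Required throat t_e = P × Ω / (0.6 F_EXX × L) = 195 × 2.0 / (0.6 × 60 × 30) = 0.3611 in.
Required leg w = t_e / 0.707 = 0.5108 in → use 9/16 in.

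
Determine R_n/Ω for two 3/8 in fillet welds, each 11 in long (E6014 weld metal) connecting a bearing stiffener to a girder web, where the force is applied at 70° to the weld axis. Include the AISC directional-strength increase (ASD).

E60XX → F_EXX = 60 ksi.
t_e = 0.707 × 0.375 = 0.2651 in; A_we = 0.2651 × 22 = 5.833 in².
Directional factor: 1.0 + 0.5 sin^1.5(70°) = 1.455.
F_nw = 0.6 × 60 × 1.455 = 52.4 ksi.
R_n/Ω = (52.4 × 5.833) / 2.0 = 152.8 kip.

R_n/Ω ≈ 153 kip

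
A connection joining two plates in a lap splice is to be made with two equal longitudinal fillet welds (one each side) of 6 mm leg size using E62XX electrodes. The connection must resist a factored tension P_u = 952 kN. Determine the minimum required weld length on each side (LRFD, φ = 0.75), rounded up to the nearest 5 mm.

E62XX → F_EXX = 620 MPa.
Throat t_e = 0.707 × 6 = 4.242 mm.
φr_n = 0.75 × 0.6 × 620 × 4.242 × 10⁻³ = 1.184 kN/mm.
L_req = P_u / φr_n = 952 / 1.184 = 804.4 mm total.
Per side: 804.4 / 2 = 402.2 mm.
Round up → use L = 405 mm on each side.

L = 405 mm on each side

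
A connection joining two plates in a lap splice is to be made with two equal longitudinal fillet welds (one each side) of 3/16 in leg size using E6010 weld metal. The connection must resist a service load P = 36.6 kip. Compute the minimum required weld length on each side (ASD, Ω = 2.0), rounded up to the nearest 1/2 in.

L = 8 in on each side

E60XX → F_EXX = 60 ksi.
Throat t_e = 0.707 × 0.1875 = 0.1326 in.
r_n/Ω = (0.6 × 60 × 0.1326) / 2.0 = 2.386 kip/in.
L_req = P / (r_n/Ω) = 36.6 / 2.386 = 15.34 in total.
Per side: 15.34 / 2 = 7.669 in.
Round up → use L = 8 in on each side.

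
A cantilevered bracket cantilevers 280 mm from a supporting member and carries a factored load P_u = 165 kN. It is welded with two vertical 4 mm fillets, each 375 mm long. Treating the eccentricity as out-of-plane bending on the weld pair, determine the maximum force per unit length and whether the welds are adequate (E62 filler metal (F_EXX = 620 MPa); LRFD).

L_w = 2 × 375 = 750 mm; section modulus (unit throat) S = 2 × L²/6 = 46880 mm².
Direct shear f_v = P/L_w = 165×10³/750 = 220 N/mm.
Moment M = P × e = 165×10³ × 280 = 46200000 N·mm; bending f_b = M/S = 985.6 N/mm.
f_max = √(f_v² + f_b²) = √(220² + 985.6²) = 1010 N/mm.
φr_n = 0.75 × 0.6 × 620 × (0.707 × 4) = 789 N/mm → NOT adequate.

f_max ≈ 1010 N/mm; NOT adequate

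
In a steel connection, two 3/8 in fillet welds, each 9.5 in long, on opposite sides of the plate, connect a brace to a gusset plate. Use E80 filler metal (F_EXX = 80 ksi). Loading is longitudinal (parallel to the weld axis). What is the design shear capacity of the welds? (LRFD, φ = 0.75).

φR_n ≈ 181 kips

Effective throat t_e = 0.707 × 0.375 = 0.2651 in.
Total length L = 19 in; A_we = 0.2651 × 19 = 5.037 in².
F_nw = 0.6 F_EXX = 0.6 × 80 = 48 ksi.
φR_n = 0.75 × 48 × 5.037 = 181.3 kips.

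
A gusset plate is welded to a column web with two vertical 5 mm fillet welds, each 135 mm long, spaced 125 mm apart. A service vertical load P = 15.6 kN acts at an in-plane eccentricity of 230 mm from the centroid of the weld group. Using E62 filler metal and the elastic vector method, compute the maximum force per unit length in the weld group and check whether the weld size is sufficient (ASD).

f_max ≈ 268 N/mm; adequate

E62XX → F_EXX = 620 MPa.
Total weld length L_w = 270 mm. Treat welds as unit-width lines.
Polar moment about centroid: J = 2[d³/12 + d(b/2)²] = 2[135³/12 + 135×62.5²] = 1465000 mm³.
Direct shear f_v = P/L_w = 15.6×10³ / 270 = 57.78 N/mm (vertical).
Torsion M = P·e = 15.6×10³ × 230 = 3588000 N·mm.
Critical point at (x, y) = (62.5, 67.5) from centroid. f_tx = M·y/J = 165.3 N/mm; f_ty = M·x/J = 153.1 N/mm.
Resultant f_max = √[f_tx² + (f_v + f_ty)²] = √[165.3² + (57.78 + 153.1)²] = 268 N/mm.
Capacity per unit length: r_n/Ω = (1/2.0) × 0.6 × 620 × (0.707 × 5) = 657.5 N/mm.
268 ≤ 657.5 → adequate.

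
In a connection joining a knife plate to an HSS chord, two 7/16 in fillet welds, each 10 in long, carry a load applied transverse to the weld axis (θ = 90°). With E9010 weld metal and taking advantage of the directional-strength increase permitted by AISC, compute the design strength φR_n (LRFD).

φR_n ≈ 376 kips

E90XX → F_EXX = 90 ksi.
t_e = 0.707 × 0.4375 = 0.3093 in; A_we = 0.3093 × 20 = 6.186 in².
Directional factor: 1.0 + 0.5 sin^1.5(90°) = 1.5.
F_nw = 0.6 × 90 × 1.5 = 81 ksi.
φR_n = 0.75 × 81 × 6.186 = 375.8 kips.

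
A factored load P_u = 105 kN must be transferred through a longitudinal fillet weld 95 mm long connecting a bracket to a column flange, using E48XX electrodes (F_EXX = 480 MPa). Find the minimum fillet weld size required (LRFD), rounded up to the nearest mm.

Total weld length L = 95 mm.
Required throat t_e = P_u / (φ × 0.6 F_EXX × L) = 105 / (0.75 × 0.6 × 480 × 95 × 10⁻³) = 5.117 mm.
Required leg w = t_e / 0.707 = 7.238 mm → use 8 mm.

w = 8 mm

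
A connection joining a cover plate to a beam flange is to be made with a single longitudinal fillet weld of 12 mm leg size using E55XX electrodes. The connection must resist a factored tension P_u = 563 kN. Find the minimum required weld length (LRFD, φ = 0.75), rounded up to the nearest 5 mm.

L = 270 mm

E55XX → F_EXX = 550 MPa.
Throat t_e = 0.707 × 12 = 8.484 mm.
φr_n = 0.75 × 0.6 × 550 × 8.484 × 10⁻³ = 2.1 kN/mm.
L_req = P_u / φr_n = 563 / 2.1 = 268.1 mm total.
Round up → use L = 270 mm.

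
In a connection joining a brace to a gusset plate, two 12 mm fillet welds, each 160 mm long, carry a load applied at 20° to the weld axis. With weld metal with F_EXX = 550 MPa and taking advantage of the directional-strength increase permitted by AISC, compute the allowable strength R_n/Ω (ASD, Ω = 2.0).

t_e = 0.707 × 12 = 8.484 mm; A_we = 8.484 × 320 = 2715 mm².
Directional factor: 1.0 + 0.5 sin^1.5(20°) = 1.1.
F_nw = 0.6 × 550 × 1.1 = 363 MPa.
R_n/Ω = (363 × 2715) / 2.0 × 10⁻³ = 492.8 kN.

R_n/Ω ≈ 493 kN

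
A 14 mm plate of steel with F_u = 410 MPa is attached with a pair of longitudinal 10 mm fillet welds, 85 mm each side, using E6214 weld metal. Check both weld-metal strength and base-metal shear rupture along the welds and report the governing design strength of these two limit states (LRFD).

φR_n ≈ 335 kN (weld metal governs)

E62XX → F_EXX = 620 MPa.
t_e = 0.707 × 10 = 7.07 mm; L = 170 mm.
Weld metal: φR_n = 0.75 × 0.6 × 620 × 7.07 × 170 × 10⁻³ = 335.3 kN.
Base metal (shear rupture): φR_n = 0.75 × 0.6 × 410 × 14 × 170 × 10⁻³ = 439.1 kN.
Governing: weld metal.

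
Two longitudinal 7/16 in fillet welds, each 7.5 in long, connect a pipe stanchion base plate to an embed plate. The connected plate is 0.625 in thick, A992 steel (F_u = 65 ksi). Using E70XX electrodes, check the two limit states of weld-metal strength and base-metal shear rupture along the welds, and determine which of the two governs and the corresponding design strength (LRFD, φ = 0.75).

E70XX → F_EXX = 70 ksi.
t_e = 0.707 × 0.4375 = 0.3093 in; L = 15 in.
Weld metal: φR_n = 0.75 × 0.6 × 70 × 0.3093 × 15 = 146.2 kip.
Base metal (shear rupture): φR_n = 0.75 × 0.6 × 65 × 0.625 × 15 = 274.2 kip.
Governing: weld metal.

φR_n ≈ 146 kip (weld metal governs)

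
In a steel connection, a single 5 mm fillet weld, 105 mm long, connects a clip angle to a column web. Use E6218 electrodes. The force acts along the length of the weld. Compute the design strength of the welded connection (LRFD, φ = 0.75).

φR_n ≈ 104 kN

E62XX → F_EXX = 620 MPa.
Effective throat t_e = 0.707 × 5 = 3.535 mm.
Total length L = 105 mm; A_we = 3.535 × 105 = 371.2 mm².
F_nw = 0.6 F_EXX = 0.6 × 620 = 372 MPa.
φR_n = 0.75 × 372 × 371.2 × 10⁻³ = 103.6 kN.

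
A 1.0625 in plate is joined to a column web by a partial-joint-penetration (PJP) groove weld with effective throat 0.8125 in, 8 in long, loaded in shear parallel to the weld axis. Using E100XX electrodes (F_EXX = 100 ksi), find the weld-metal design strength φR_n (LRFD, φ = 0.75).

φR_n ≈ 292 kip

Effective throat (given) t_e = 0.8125 in.
A_we = 0.8125 × 8 = 6.5 in².
F_nw = 0.6 F_EXX = 60 ksi.
φR_n = 0.75 × 60 × 6.5 = 292.5 kip.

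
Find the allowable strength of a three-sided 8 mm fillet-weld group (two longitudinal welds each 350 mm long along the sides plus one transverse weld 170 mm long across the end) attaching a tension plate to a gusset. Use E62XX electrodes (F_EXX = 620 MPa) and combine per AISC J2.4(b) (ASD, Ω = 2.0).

t_e = 0.707 × 8 = 5.656 mm.
R_nwl = 0.6 × 620 × 5.656 × 700 × 10⁻³ = 1473 kN (longitudinal, 2 welds).
R_nwt = 0.6 × 620 × 5.656 × 170 × 10⁻³ = 357.7 kN (transverse, base value).
(i) R_nwl + R_nwt = 1831 kN; (ii) 0.85 R_nwl + 1.5 R_nwt = 1788 kN.
R_n = max = 1831 kN [governs: (i)]; R_n/Ω = 915.3 kN.

R_n/Ω ≈ 915 kN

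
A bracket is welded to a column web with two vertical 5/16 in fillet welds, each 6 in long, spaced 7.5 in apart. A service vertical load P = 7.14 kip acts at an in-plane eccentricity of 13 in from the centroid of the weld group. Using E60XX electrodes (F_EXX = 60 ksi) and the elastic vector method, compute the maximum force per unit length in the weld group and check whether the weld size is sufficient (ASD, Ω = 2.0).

f_max ≈ 2.67 kip/in; adequate

Total weld length L_w = 12 in. Treat welds as unit-width lines.
Polar moment about centroid: J = 2[d³/12 + d(b/2)²] = 2[6³/12 + 6×3.75²] = 204.8 in³.
Direct shear f_v = P/L_w = 7.14 / 12 = 0.595 kip/in (vertical).
Torsion M = P·e = 7.14 × 13 = 92.82 kip·in.
Critical point at (x, y) = (3.75, 3) from centroid. f_tx = M·y/J = 1.36 kip/in; f_ty = M·x/J = 1.7 kip/in.
Resultant f_max = √[f_tx² + (f_v + f_ty)²] = √[1.36² + (0.595 + 1.7)²] = 2.668 kip/in.
Capacity per unit length: r_n/Ω = (1/2.0) × 0.6 × 60 × (0.707 × 0.3125) = 3.977 kip/in.
2.668 ≤ 3.977 → adequate.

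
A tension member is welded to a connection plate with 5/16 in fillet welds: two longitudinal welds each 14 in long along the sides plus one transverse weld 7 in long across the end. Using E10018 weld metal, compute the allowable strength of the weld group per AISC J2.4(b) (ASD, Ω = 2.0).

R_n/Ω ≈ 232 kips

E100XX → F_EXX = 100 ksi.
t_e = 0.707 × 0.3125 = 0.2209 in.
R_nwl = 0.6 × 100 × 0.2209 × 28 = 371.2 kips (longitudinal, 2 welds).
R_nwt = 0.6 × 100 × 0.2209 × 7 = 92.79 kips (transverse, base value).
(i) R_nwl + R_nwt = 464 kips; (ii) 0.85 R_nwl + 1.5 R_nwt = 454.7 kips.
R_n = max = 464 kips [governs: (i)]; R_n/Ω = 232 kips.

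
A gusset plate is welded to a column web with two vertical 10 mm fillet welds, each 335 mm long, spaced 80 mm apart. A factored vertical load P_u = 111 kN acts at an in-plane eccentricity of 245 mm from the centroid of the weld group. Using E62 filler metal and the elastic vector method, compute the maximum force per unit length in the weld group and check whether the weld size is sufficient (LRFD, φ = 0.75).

E62XX → F_EXX = 620 MPa.
Total weld length L_w = 670 mm. Treat welds as unit-width lines.
Polar moment about centroid: J = 2[d³/12 + d(b/2)²] = 2[335³/12 + 335×40²] = 7338000 mm³.
Direct shear f_v = P/L_w = 111×10³ / 670 = 165.7 N/mm (vertical).
Torsion M = P·e = 111×10³ × 245 = 27195000 N·mm.
Critical point at (x, y) = (40, 167.5) from centroid. f_tx = M·y/J = 620.8 N/mm; f_ty = M·x/J = 148.2 N/mm.
Resultant f_max = √[f_tx² + (f_v + f_ty)²] = √[620.8² + (165.7 + 148.2)²] = 695.6 N/mm.
Capacity per unit length: φr_n = 0.75 × 0.6 × 620 × (0.707 × 10) = 1973 N/mm.
695.6 ≤ 1973 → adequate.

f_max ≈ 696 N/mm; adequate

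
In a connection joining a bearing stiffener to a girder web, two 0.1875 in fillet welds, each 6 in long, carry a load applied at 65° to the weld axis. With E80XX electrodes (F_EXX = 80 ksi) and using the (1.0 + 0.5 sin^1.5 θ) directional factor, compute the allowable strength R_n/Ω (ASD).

R_n/Ω ≈ 54.6 kip

t_e = 0.707 × 0.1875 = 0.1326 in; A_we = 0.1326 × 12 = 1.591 in².
Directional factor: 1.0 + 0.5 sin^1.5(65°) = 1.431.
F_nw = 0.6 × 80 × 1.431 = 68.71 ksi.
R_n/Ω = (68.71 × 1.591) / 2.0 = 54.65 kip.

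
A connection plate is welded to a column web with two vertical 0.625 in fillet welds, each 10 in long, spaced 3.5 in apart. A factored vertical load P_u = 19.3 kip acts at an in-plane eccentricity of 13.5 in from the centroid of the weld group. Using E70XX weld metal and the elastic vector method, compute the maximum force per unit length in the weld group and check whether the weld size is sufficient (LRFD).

E70XX → F_EXX = 70 ksi.
Total weld length L_w = 20 in. Treat welds as unit-width lines.
Polar moment about centroid: J = 2[d³/12 + d(b/2)²] = 2[10³/12 + 10×1.75²] = 227.9 in³.
Direct shear f_v = P/L_w = 19.3 / 20 = 0.965 kip/in (vertical).
Torsion M = P·e = 19.3 × 13.5 = 260.55 kip·in.
Critical point at (x, y) = (1.75, 5) from centroid. f_tx = M·y/J = 5.716 kip/in; f_ty = M·x/J = 2.001 kip/in.
Resultant f_max = √[f_tx² + (f_v + f_ty)²] = √[5.716² + (0.965 + 2.001)²] = 6.439 kip/in.
Capacity per unit length: φr_n = 0.75 × 0.6 × 70 × (0.707 × 0.625) = 13.92 kip/in.
6.439 ≤ 13.92 → adequate.

f_max ≈ 6.44 kip/in; adequate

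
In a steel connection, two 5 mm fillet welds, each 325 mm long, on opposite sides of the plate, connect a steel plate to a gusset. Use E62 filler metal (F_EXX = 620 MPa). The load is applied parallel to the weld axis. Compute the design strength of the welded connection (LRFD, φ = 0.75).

φR_n ≈ 641 kN

Effective throat t_e = 0.707 × 5 = 3.535 mm.
Total length L = 650 mm; A_we = 3.535 × 650 = 2298 mm².
F_nw = 0.6 F_EXX = 0.6 × 620 = 372 MPa.
φR_n = 0.75 × 372 × 2298 × 10⁻³ = 641.1 kN.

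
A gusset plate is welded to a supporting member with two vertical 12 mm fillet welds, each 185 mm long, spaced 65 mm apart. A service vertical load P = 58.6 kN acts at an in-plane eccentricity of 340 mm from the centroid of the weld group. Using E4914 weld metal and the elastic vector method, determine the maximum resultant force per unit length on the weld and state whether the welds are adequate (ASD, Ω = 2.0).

f_max ≈ 1410 N/mm; NOT adequate

E49XX → F_EXX = 490 MPa.
Total weld length L_w = 370 mm. Treat welds as unit-width lines.
Polar moment about centroid: J = 2[d³/12 + d(b/2)²] = 2[185³/12 + 185×32.5²] = 1446000 mm³.
Direct shear f_v = P/L_w = 58.6×10³ / 370 = 158.4 N/mm (vertical).
Torsion M = P·e = 58.6×10³ × 340 = 19924000 N·mm.
Critical point at (x, y) = (32.5, 92.5) from centroid. f_tx = M·y/J = 1274 N/mm; f_ty = M·x/J = 447.8 N/mm.
Resultant f_max = √[f_tx² + (f_v + f_ty)²] = √[1274² + (158.4 + 447.8)²] = 1411 N/mm.
Capacity per unit length: r_n/Ω = (1/2.0) × 0.6 × 490 × (0.707 × 12) = 1247 N/mm.
1411 > 1247 → NOT adequate.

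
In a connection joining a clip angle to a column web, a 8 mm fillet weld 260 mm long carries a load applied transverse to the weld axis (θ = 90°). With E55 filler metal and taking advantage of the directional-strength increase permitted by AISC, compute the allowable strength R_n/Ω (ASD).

E55XX → F_EXX = 550 MPa.
t_e = 0.707 × 8 = 5.656 mm; A_we = 5.656 × 260 = 1471 mm².
Directional factor: 1.0 + 0.5 sin^1.5(90°) = 1.5.
F_nw = 0.6 × 550 × 1.5 = 495 MPa.
R_n/Ω = (495 × 1471) / 2.0 × 10⁻³ = 364 kN.

R_n/Ω ≈ 364 kN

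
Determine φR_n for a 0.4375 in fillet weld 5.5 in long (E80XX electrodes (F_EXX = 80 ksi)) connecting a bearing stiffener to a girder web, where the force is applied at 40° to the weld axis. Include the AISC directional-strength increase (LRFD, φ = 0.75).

φR_n ≈ 77 kip

t_e = 0.707 × 0.4375 = 0.3093 in; A_we = 0.3093 × 5.5 = 1.701 in².
Directional factor: 1.0 + 0.5 sin^1.5(40°) = 1.258.
F_nw = 0.6 × 80 × 1.258 = 60.37 ksi.
φR_n = 0.75 × 60.37 × 1.701 = 77.02 kip.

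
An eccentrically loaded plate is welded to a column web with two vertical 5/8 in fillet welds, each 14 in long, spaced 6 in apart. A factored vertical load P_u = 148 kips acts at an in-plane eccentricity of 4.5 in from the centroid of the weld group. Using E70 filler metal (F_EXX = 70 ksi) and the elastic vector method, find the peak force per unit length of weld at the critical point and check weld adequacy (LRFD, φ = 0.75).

Total weld length L_w = 28 in. Treat welds as unit-width lines.
Polar moment about centroid: J = 2[d³/12 + d(b/2)²] = 2[14³/12 + 14×3²] = 709.3 in³.
Direct shear f_v = P/L_w = 148 / 28 = 5.286 kip/in (vertical).
Torsion M = P·e = 148 × 4.5 = 666 kip·in.
Critical point at (x, y) = (3, 7) from centroid. f_tx = M·y/J = 6.572 kip/in; f_ty = M·x/J = 2.817 kip/in.
Resultant f_max = √[f_tx² + (f_v + f_ty)²] = √[6.572² + (5.286 + 2.817)²] = 10.43 kip/in.
Capacity per unit length: φr_n = 0.75 × 0.6 × 70 × (0.707 × 0.625) = 13.92 kip/in.
10.43 ≤ 13.92 → adequate.

f_max ≈ 10.4 kip/in; adequate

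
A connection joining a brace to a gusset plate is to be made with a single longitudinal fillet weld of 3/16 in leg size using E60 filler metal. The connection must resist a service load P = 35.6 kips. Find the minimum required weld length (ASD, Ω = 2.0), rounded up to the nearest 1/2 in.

E60XX → F_EXX = 60 ksi.
Throat t_e = 0.707 × 0.1875 = 0.1326 in.
r_n/Ω = (0.6 × 60 × 0.1326) / 2.0 = 2.386 kip/in.
L_req = P / (r_n/Ω) = 35.6 / 2.386 = 14.92 in total.
Round up → use L = 15 in.

L = 15 in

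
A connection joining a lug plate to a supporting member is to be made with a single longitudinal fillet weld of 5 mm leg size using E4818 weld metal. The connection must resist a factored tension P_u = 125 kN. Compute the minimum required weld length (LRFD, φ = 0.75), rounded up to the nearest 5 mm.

L = 165 mm

E48XX → F_EXX = 480 MPa.
Throat t_e = 0.707 × 5 = 3.535 mm.
φr_n = 0.75 × 0.6 × 480 × 3.535 × 10⁻³ = 0.7636 kN/mm.
L_req = P_u / φr_n = 125 / 0.7636 = 163.7 mm total.
Round up → use L = 165 mm.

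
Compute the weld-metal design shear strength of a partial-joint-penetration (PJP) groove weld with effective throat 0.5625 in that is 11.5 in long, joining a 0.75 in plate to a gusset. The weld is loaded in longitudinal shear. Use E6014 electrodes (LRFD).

φR_n ≈ 175 kip

E60XX → F_EXX = 60 ksi.
Effective throat (given) t_e = 0.5625 in.
A_we = 0.5625 × 11.5 = 6.469 in².
F_nw = 0.6 F_EXX = 36 ksi.
φR_n = 0.75 × 36 × 6.469 = 174.7 kip.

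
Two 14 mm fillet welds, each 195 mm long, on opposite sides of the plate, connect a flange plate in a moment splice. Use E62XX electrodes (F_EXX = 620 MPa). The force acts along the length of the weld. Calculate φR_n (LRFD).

φR_n ≈ 1080 kN

Effective throat t_e = 0.707 × 14 = 9.898 mm.
Total length L = 390 mm; A_we = 9.898 × 390 = 3860 mm².
F_nw = 0.6 F_EXX = 0.6 × 620 = 372 MPa.
φR_n = 0.75 × 372 × 3860 × 10⁻³ = 1077 kN.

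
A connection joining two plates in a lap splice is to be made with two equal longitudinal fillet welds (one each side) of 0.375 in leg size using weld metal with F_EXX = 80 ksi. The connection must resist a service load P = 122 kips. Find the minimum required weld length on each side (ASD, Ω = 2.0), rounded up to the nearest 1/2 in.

L = 10 in on each side

Throat t_e = 0.707 × 0.375 = 0.2651 in.
r_n/Ω = (0.6 × 80 × 0.2651) / 2.0 = 6.363 kip/in.
L_req = P / (r_n/Ω) = 122 / 6.363 = 19.17 in total.
Per side: 19.17 / 2 = 9.587 in.
Round up → use L = 10 in on each side.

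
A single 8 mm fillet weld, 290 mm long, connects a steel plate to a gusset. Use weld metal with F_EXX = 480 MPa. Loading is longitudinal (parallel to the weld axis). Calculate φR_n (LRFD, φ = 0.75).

φR_n ≈ 354 kN

Effective throat t_e = 0.707 × 8 = 5.656 mm.
Total length L = 290 mm; A_we = 5.656 × 290 = 1640 mm².
F_nw = 0.6 F_EXX = 0.6 × 480 = 288 MPa.
φR_n = 0.75 × 288 × 1640 × 10⁻³ = 354.3 kN.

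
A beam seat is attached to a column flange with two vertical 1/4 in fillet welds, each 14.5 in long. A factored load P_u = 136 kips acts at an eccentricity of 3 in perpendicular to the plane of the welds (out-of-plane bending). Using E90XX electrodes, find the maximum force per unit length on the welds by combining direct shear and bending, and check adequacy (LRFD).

f_max ≈ 7.48 kip/in; NOT adequate

E90XX → F_EXX = 90 ksi.
L_w = 2 × 14.5 = 29 in; section modulus (unit throat) S = 2 × L²/6 = 70.08 in².
Direct shear f_v = P/L_w = 136/29 = 4.69 kip/in.
Moment M = P × e = 136 × 3 = 408 kip·in; bending f_b = M/S = 5.822 kip/in.
f_max = √(f_v² + f_b²) = √(4.69² + 5.822²) = 7.476 kip/in.
φr_n = 0.75 × 0.6 × 90 × (0.707 × 0.25) = 7.158 kip/in → NOT adequate.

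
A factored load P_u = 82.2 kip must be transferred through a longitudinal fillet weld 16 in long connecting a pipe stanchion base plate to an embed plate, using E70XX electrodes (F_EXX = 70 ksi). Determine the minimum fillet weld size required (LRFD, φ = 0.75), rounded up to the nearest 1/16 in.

Total weld length L = 16 in.
Required throat t_e = P_u / (φ × 0.6 F_EXX × L) = 82.2 / (0.75 × 0.6 × 70 × 16) = 0.1631 in.
Required leg w = t_e / 0.707 = 0.2307 in → use 1/4 in.

w = 1/4 in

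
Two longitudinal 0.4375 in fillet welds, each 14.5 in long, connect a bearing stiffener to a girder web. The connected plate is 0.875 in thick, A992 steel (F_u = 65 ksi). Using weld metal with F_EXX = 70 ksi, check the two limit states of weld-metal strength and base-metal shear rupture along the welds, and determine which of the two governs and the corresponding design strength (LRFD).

t_e = 0.707 × 0.4375 = 0.3093 in; L = 29 in.
Weld metal: φR_n = 0.75 × 0.6 × 70 × 0.3093 × 29 = 282.6 kip.
Base metal (shear rupture): φR_n = 0.75 × 0.6 × 65 × 0.875 × 29 = 742.2 kip.
Governing: weld metal.

φR_n ≈ 283 kip (weld metal governs)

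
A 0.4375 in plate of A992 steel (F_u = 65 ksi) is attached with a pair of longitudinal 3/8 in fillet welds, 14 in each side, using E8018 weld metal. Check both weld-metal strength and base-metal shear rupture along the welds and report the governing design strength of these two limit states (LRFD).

E80XX → F_EXX = 80 ksi.
t_e = 0.707 × 0.375 = 0.2651 in; L = 28 in.
Weld metal: φR_n = 0.75 × 0.6 × 80 × 0.2651 × 28 = 267.2 kips.
Base metal (shear rupture): φR_n = 0.75 × 0.6 × 65 × 0.4375 × 28 = 358.3 kips.
Governing: weld metal.

φR_n ≈ 267 kips (weld metal governs)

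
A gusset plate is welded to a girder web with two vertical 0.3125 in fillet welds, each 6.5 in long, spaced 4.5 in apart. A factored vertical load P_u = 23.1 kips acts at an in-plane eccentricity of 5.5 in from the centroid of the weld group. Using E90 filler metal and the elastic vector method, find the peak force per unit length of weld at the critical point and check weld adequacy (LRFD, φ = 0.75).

f_max ≈ 5.7 kip/in; adequate

E90XX → F_EXX = 90 ksi.
Total weld length L_w = 13 in. Treat welds as unit-width lines.
Polar moment about centroid: J = 2[d³/12 + d(b/2)²] = 2[6.5³/12 + 6.5×2.25²] = 111.6 in³.
Direct shear f_v = P/L_w = 23.1 / 13 = 1.777 kip/in (vertical).
Torsion M = P·e = 23.1 × 5.5 = 127.05 kip·in.
Critical point at (x, y) = (2.25, 3.25) from centroid. f_tx = M·y/J = 3.7 kip/in; f_ty = M·x/J = 2.562 kip/in.
Resultant f_max = √[f_tx² + (f_v + f_ty)²] = √[3.7² + (1.777 + 2.562)²] = 5.703 kip/in.
Capacity per unit length: φr_n = 0.75 × 0.6 × 90 × (0.707 × 0.3125) = 8.948 kip/in.
5.703 ≤ 8.948 → adequate.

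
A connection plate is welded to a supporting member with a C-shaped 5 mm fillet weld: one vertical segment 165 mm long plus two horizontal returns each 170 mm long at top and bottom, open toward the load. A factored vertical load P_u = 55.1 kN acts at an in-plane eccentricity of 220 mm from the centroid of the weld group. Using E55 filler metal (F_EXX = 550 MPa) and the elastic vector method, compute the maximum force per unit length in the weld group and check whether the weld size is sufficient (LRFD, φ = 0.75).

f_max ≈ 485 N/mm; adequate

Total weld length L_w = 505 mm. Treat welds as unit-width lines.
Centroid: x̄ = 2×170×85 / 505 = 57.23 mm from the vertical weld.
Polar moment about centroid: J = I_x + I_y = [165³/12 + 2×170×82.5²] + [165×57.23² + 2(170³/12 + 170×27.77²)] = 4310000 mm³.
Direct shear f_v = P/L_w = 55.1×10³ / 505 = 109.1 N/mm (vertical).
Torsion M = P·e = 55.1×10³ × 220 = 12122000 N·mm.
Critical point at (x, y) = (112.8, 82.5) from centroid. f_tx = M·y/J = 232 N/mm; f_ty = M·x/J = 317.2 N/mm.
Resultant f_max = √[f_tx² + (f_v + f_ty)²] = √[232² + (109.1 + 317.2)²] = 485.4 N/mm.
Capacity per unit length: φr_n = 0.75 × 0.6 × 550 × (0.707 × 5) = 874.9 N/mm.
485.4 ≤ 874.9 → adequate.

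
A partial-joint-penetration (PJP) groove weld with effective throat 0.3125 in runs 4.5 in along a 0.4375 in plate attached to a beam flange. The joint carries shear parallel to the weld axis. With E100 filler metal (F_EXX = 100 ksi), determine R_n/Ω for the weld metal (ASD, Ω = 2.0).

Effective throat (given) t_e = 0.3125 in.
A_we = 0.3125 × 4.5 = 1.406 in².
F_nw = 0.6 F_EXX = 60 ksi.
R_n/Ω = (60 × 1.406) / 2.0 = 42.19 kips.

R_n/Ω ≈ 42.2 kips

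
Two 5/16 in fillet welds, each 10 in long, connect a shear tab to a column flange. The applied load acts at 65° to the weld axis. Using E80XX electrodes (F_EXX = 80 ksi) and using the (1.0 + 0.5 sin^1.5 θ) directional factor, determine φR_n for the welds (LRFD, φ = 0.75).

φR_n ≈ 228 kip

t_e = 0.707 × 0.3125 = 0.2209 in; A_we = 0.2209 × 20 = 4.419 in².
Directional factor: 1.0 + 0.5 sin^1.5(65°) = 1.431.
F_nw = 0.6 × 80 × 1.431 = 68.71 ksi.
φR_n = 0.75 × 68.71 × 4.419 = 227.7 kip.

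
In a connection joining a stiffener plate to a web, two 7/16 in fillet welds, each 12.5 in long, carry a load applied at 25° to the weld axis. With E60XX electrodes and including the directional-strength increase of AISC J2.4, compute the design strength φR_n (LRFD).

φR_n ≈ 237 kip

E60XX → F_EXX = 60 ksi.
t_e = 0.707 × 0.4375 = 0.3093 in; A_we = 0.3093 × 25 = 7.733 in².
Directional factor: 1.0 + 0.5 sin^1.5(25°) = 1.137.
F_nw = 0.6 × 60 × 1.137 = 40.95 ksi.
φR_n = 0.75 × 40.95 × 7.733 = 237.5 kip.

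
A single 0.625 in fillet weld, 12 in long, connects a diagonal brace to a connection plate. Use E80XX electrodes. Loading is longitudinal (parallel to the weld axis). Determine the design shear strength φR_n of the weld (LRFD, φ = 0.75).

φR_n ≈ 191 kips

E80XX → F_EXX = 80 ksi.
Effective throat t_e = 0.707 × 0.625 = 0.4419 in.
Total length L = 12 in; A_we = 0.4419 × 12 = 5.302 in².
F_nw = 0.6 F_EXX = 0.6 × 80 = 48 ksi.
φR_n = 0.75 × 48 × 5.302 = 190.9 kips.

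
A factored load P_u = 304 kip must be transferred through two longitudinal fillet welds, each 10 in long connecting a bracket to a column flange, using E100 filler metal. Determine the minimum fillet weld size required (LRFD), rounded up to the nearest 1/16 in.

E100XX → F_EXX = 100 ksi.
Total weld length L = 20 in.
Required throat t_e = P_u / (φ × 0.6 F_EXX × L) = 304 / (0.75 × 0.6 × 100 × 20) = 0.3378 in.
Required leg w = t_e / 0.707 = 0.4778 in → use 1/2 in.

w = 1/2 in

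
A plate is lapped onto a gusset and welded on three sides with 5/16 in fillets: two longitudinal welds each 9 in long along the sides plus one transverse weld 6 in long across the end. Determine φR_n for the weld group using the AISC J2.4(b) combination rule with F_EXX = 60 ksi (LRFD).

φR_n ≈ 145 kip

t_e = 0.707 × 0.3125 = 0.2209 in.
R_nwl = 0.6 × 60 × 0.2209 × 18 = 143.2 kip (longitudinal, 2 welds).
R_nwt = 0.6 × 60 × 0.2209 × 6 = 47.72 kip (transverse, base value).
(i) R_nwl + R_nwt = 190.9 kip; (ii) 0.85 R_nwl + 1.5 R_nwt = 193.3 kip.
R_n = max = 193.3 kip [governs: (ii)]; φR_n = 145 kip.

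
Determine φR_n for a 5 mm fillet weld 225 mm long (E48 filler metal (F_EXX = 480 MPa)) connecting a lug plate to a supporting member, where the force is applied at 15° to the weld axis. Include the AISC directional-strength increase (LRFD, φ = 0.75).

φR_n ≈ 183 kN

t_e = 0.707 × 5 = 3.535 mm; A_we = 3.535 × 225 = 795.4 mm².
Directional factor: 1.0 + 0.5 sin^1.5(15°) = 1.066.
F_nw = 0.6 × 480 × 1.066 = 307 MPa.
φR_n = 0.75 × 307 × 795.4 × 10⁻³ = 183.1 kN.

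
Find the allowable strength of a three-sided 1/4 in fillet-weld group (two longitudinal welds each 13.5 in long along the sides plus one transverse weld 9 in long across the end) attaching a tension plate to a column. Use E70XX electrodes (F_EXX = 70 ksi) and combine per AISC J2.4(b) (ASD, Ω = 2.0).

t_e = 0.707 × 0.25 = 0.1767 in.
R_nwl = 0.6 × 70 × 0.1767 × 27 = 200.4 kips (longitudinal, 2 welds).
R_nwt = 0.6 × 70 × 0.1767 × 9 = 66.81 kips (transverse, base value).
(i) R_nwl + R_nwt = 267.2 kips; (ii) 0.85 R_nwl + 1.5 R_nwt = 270.6 kips.
R_n = max = 270.6 kips [governs: (ii)]; R_n/Ω = 135.3 kips.

R_n/Ω ≈ 135 kips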